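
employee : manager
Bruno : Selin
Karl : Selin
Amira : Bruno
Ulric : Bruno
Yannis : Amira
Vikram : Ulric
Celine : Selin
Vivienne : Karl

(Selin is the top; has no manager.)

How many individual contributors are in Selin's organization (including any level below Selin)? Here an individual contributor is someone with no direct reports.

The people in Selin's organization with no one reporting to them are Celine, Vivienne, Vikram, Yannis. That is 4.

4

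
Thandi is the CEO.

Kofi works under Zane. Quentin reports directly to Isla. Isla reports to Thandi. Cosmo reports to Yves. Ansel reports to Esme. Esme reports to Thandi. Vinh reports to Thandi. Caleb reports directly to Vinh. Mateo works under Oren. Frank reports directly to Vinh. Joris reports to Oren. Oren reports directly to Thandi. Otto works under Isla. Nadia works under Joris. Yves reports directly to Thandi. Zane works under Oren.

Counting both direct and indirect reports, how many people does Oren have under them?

5

Oren directly manages Joris, Mateo, Zane. Under Joris: Nadia (1). Mateo has no reports. Under Zane: Kofi (1). So Oren's organization is 3 direct reports plus everyone under them: 2 + 1 + 2 = 5.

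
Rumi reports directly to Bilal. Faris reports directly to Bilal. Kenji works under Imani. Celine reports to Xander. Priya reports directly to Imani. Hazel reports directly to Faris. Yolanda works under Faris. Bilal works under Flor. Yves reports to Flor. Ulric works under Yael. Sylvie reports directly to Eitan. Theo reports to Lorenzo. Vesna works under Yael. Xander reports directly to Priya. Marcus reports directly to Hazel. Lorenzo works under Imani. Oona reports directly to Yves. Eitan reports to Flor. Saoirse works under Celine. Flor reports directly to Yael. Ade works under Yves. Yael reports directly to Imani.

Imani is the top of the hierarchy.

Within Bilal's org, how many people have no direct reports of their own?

3

The people in Bilal's organization with no one reporting to them are Rumi, Marcus, Yolanda. That is 3.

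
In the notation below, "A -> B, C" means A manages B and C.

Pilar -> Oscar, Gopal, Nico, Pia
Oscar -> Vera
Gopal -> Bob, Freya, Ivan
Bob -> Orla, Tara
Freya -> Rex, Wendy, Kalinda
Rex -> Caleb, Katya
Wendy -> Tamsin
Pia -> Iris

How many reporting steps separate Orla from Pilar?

Chain from Orla up to Pilar: Orla → Bob → Gopal → Pilar. That is 3 steps up, so Orla is 3 levels below Pilar.

3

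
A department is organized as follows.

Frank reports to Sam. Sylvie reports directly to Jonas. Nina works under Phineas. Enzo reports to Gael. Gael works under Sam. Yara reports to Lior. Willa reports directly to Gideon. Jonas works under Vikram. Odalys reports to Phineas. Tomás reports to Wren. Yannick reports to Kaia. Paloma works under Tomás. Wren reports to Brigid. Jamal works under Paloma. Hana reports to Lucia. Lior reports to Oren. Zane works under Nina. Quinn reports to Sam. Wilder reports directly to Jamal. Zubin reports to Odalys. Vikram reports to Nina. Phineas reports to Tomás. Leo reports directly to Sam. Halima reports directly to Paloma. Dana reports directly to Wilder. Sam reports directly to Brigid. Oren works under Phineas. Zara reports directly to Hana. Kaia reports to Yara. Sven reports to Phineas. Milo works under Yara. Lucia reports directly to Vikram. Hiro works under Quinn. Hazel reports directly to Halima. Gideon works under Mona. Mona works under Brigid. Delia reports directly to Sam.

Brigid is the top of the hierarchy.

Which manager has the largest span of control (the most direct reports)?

Direct-report counts: Brigid has 3; Mona has 1; Gideon has 1; Sam has 5; Quinn has 1; Gael has 1; Wren has 1; Tomás has 2; Paloma has 2; Halima has 1; Jamal has 1; Wilder has 1; Phineas has 4; Odalys has 1; Oren has 1; Lior has 1; Yara has 2; Kaia has 1; Nina has 2; Vikram has 2; Jonas has 1; Lucia has 1; Hana has 1. The largest is 5, held by Sam.

Sam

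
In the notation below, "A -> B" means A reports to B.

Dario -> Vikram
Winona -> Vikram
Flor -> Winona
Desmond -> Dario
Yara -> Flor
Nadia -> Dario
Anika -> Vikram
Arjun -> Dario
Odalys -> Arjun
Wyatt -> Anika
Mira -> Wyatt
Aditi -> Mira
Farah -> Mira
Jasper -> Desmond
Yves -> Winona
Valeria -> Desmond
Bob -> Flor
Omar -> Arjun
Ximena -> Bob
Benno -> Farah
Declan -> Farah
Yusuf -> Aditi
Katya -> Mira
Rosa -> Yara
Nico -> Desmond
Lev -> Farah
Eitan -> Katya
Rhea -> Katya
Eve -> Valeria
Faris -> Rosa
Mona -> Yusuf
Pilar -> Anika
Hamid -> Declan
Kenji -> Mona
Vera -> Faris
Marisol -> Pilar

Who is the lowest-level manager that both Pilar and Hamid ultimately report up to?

Pilar's chain of managers is Anika, Vikram. Hamid's chain of managers is Declan, Farah, Mira, Wyatt, Anika, Vikram. The first manager that appears in both chains is Anika.

Anika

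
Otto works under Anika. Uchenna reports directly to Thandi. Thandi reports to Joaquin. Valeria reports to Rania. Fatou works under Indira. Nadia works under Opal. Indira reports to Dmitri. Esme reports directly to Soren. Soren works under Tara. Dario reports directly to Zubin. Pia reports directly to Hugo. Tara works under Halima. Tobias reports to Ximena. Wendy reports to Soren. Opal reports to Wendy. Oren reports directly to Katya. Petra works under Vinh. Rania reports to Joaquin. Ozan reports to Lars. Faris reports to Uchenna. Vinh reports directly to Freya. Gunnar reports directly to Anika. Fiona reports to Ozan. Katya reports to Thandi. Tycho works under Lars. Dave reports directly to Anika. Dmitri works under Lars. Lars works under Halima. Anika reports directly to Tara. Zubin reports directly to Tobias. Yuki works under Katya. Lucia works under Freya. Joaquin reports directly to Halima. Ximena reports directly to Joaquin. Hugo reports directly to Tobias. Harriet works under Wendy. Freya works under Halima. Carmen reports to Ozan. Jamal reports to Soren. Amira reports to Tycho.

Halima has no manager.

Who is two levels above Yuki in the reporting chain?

Yuki reports to Katya, and Katya reports to Thandi. So Yuki's skip-level manager is Thandi.

Thandi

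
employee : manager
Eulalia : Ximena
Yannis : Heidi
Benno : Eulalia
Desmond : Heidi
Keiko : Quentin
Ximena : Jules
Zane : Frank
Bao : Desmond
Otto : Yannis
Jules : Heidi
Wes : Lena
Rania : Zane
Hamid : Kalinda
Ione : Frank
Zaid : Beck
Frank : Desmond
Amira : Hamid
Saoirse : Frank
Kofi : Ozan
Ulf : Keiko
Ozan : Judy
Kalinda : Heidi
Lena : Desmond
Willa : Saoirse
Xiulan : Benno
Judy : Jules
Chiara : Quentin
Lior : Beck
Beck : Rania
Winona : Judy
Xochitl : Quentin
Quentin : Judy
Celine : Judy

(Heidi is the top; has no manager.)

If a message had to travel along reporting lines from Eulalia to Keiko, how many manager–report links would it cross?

Eulalia is 2 levels below Jules, and Keiko is 3 levels below Jules (their lowest common manager). The shortest path runs up from Eulalia to Jules and back down to Keiko: 2 + 3 = 5 links.

5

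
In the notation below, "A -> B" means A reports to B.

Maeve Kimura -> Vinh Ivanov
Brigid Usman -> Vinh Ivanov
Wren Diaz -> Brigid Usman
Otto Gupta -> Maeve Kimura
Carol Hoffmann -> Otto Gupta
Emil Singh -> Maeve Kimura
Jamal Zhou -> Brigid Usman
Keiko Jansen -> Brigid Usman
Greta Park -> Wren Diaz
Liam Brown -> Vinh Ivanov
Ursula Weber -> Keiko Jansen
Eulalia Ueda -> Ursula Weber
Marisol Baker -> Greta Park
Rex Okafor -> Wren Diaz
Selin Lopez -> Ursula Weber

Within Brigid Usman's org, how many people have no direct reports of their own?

5

The people in Brigid Usman's organization with no one reporting to them are Selin Lopez, Eulalia Ueda, Jamal Zhou, Rex Okafor, Marisol Baker. That is 5.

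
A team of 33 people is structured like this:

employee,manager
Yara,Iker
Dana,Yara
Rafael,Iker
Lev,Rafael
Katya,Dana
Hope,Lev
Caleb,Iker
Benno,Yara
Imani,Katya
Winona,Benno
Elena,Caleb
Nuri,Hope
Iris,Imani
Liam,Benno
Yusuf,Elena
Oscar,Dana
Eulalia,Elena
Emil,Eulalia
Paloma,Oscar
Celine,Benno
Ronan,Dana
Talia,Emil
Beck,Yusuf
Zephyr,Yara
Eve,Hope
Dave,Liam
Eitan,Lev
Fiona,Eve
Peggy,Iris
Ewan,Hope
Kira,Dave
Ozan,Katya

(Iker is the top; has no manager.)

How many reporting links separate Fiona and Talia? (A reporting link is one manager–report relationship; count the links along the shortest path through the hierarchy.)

Fiona is 5 levels below Iker, and Talia is 5 levels below Iker (their lowest common manager). The shortest path runs up from Fiona to Iker and back down to Talia: 5 + 5 = 10 links.

10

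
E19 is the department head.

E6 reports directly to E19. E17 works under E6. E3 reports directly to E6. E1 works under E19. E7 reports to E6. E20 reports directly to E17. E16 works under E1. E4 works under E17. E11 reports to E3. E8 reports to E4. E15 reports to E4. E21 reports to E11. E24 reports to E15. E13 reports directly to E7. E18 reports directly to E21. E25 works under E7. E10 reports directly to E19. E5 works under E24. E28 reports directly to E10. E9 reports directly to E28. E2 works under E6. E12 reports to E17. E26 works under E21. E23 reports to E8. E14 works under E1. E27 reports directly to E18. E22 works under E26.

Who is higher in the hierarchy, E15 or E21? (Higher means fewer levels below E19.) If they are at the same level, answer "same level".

Both E15 and E21 are 4 levels below E19.

same level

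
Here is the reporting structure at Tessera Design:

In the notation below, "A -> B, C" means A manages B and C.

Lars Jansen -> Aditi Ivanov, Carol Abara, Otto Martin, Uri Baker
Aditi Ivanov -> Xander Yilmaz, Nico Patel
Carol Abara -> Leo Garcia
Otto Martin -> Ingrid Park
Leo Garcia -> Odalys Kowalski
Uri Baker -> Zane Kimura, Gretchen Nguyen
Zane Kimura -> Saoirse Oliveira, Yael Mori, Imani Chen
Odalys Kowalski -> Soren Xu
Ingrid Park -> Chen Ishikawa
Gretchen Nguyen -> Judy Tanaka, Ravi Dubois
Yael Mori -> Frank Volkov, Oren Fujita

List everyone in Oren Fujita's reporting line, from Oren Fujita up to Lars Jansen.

Oren Fujita reports to Yael Mori. Yael Mori reports to Zane Kimura. Zane Kimura reports to Uri Baker. Uri Baker reports to Lars Jansen. Lars Jansen is at the top.

Oren Fujita -> Yael Mori -> Zane Kimura -> Uri Baker -> Lars Jansen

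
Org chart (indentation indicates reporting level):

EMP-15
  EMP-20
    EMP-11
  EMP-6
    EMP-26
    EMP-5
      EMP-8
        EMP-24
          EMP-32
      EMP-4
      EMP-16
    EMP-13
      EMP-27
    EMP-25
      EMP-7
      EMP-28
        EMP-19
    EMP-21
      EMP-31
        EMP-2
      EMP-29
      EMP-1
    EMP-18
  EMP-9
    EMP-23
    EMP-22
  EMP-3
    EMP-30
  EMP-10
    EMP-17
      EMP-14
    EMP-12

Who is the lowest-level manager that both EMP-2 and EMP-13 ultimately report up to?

EMP-6

EMP-2's chain of managers is EMP-31, EMP-21, EMP-6, EMP-15. EMP-13's chain of managers is EMP-6, EMP-15. The first manager that appears in both chains is EMP-6.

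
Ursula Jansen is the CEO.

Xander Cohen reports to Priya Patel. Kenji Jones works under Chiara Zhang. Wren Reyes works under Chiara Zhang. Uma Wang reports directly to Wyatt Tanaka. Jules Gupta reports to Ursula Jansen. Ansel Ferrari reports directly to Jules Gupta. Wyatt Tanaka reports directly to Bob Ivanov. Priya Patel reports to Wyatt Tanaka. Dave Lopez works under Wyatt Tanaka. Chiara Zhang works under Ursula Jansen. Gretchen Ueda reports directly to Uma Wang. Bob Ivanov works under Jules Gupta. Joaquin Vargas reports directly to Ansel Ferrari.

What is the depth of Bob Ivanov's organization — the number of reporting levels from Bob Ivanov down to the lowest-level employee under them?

3

The longest chain under Bob Ivanov runs Bob Ivanov → Wyatt Tanaka → Priya Patel → Xander Cohen, which is 3 levels below Bob Ivanov.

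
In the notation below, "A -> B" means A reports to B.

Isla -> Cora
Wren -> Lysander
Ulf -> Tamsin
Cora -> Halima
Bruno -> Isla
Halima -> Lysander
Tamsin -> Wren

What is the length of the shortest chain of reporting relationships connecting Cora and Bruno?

2

Bruno is in Cora's organization: the chain from Bruno up to Cora is Bruno → Isla → Cora, which is 2 links.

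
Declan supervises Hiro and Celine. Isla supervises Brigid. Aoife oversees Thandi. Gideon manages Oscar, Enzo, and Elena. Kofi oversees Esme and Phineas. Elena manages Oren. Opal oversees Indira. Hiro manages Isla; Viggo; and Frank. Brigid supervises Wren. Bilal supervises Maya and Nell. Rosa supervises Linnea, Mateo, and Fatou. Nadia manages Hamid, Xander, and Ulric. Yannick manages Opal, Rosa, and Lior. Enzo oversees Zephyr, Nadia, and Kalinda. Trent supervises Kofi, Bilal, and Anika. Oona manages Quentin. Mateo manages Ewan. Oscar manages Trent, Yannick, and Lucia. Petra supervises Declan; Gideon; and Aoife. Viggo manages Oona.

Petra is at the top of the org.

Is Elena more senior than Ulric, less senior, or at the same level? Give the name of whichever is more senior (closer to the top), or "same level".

Elena

Elena is 2 levels below Petra; Ulric is 4. Elena is higher.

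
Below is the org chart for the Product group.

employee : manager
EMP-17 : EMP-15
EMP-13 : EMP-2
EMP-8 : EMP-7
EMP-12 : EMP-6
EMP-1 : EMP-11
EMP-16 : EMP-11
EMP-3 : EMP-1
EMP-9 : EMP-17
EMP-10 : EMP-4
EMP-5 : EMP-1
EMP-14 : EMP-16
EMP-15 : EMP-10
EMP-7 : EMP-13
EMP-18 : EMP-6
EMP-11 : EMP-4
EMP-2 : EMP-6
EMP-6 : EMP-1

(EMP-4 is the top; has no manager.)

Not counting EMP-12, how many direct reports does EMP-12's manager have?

EMP-12 reports to EMP-6. EMP-6's other direct reports are EMP-2, EMP-18 — 2 peers.

2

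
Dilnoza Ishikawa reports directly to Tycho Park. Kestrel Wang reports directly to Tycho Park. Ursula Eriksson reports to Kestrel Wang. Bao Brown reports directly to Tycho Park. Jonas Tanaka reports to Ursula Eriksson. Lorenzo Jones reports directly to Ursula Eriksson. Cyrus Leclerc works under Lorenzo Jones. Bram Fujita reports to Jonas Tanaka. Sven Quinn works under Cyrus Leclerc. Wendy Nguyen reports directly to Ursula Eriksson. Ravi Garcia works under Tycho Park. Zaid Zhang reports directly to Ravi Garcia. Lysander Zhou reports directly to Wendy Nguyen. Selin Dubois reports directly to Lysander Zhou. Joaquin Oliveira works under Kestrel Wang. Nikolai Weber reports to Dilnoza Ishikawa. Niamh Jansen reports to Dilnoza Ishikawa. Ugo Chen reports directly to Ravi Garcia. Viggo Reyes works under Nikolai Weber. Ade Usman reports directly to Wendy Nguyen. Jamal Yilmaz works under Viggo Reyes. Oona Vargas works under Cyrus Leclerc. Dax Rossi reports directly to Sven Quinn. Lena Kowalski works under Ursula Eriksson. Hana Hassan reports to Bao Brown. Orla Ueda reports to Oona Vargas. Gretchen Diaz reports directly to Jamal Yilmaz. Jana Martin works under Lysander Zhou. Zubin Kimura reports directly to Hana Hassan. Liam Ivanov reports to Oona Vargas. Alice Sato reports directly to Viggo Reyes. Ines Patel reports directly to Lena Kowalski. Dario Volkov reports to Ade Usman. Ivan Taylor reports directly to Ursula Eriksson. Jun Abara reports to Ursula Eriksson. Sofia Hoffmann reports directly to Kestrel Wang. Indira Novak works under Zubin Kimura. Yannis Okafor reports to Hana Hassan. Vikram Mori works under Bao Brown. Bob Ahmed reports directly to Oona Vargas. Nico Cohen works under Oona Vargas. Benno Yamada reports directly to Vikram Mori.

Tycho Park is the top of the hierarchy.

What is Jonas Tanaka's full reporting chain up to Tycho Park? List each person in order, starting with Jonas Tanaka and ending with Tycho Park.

Jonas Tanaka reports to Ursula Eriksson. Ursula Eriksson reports to Kestrel Wang. Kestrel Wang reports to Tycho Park. Tycho Park is at the top.

Jonas Tanaka -> Ursula Eriksson -> Kestrel Wang -> Tycho Park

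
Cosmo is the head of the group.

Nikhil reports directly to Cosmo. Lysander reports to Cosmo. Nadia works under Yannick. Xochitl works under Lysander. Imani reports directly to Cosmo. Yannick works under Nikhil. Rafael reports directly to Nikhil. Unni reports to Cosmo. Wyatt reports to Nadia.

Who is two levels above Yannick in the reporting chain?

Cosmo

Yannick reports to Nikhil, and Nikhil reports to Cosmo. So Yannick's skip-level manager is Cosmo.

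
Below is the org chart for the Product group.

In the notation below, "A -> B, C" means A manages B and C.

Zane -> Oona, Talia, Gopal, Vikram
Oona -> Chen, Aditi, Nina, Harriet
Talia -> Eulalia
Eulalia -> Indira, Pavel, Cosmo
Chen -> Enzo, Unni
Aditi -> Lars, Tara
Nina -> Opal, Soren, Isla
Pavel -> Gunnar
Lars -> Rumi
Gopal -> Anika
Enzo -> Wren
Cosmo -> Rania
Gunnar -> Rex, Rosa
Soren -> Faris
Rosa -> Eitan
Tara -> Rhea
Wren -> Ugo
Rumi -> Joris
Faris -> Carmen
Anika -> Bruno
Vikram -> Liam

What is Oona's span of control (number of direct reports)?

Oona directly manages Chen, Aditi, Nina, Harriet. That is 4 direct reports.

4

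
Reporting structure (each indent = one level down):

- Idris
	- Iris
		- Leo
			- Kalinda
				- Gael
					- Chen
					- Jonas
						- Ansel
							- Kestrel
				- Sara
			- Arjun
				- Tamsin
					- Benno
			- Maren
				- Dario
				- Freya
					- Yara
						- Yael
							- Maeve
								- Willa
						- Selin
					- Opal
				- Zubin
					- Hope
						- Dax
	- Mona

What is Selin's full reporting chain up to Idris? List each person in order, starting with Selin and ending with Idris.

Selin -> Yara -> Freya -> Maren -> Leo -> Iris -> Idris

Selin reports to Yara. Yara reports to Freya. Freya reports to Maren. Maren reports to Leo. Leo reports to Iris. Iris reports to Idris. Idris is at the top.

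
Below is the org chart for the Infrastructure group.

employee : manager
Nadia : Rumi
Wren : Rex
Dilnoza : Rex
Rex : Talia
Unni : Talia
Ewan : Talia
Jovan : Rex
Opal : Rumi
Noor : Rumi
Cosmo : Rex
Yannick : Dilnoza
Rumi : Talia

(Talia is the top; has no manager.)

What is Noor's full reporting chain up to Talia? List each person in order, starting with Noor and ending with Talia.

Noor reports to Rumi. Rumi reports to Talia. Talia is at the top.

Noor -> Rumi -> Talia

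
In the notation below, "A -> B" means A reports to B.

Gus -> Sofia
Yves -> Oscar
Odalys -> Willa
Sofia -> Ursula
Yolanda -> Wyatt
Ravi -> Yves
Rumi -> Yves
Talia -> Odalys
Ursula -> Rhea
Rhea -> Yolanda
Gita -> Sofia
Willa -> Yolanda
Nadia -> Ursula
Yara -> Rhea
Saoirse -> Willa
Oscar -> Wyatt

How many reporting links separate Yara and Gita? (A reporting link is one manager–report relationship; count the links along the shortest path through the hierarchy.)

4

Yara is 1 level below Rhea, and Gita is 3 levels below Rhea (their lowest common manager). The shortest path runs up from Yara to Rhea and back down to Gita: 1 + 3 = 4 links.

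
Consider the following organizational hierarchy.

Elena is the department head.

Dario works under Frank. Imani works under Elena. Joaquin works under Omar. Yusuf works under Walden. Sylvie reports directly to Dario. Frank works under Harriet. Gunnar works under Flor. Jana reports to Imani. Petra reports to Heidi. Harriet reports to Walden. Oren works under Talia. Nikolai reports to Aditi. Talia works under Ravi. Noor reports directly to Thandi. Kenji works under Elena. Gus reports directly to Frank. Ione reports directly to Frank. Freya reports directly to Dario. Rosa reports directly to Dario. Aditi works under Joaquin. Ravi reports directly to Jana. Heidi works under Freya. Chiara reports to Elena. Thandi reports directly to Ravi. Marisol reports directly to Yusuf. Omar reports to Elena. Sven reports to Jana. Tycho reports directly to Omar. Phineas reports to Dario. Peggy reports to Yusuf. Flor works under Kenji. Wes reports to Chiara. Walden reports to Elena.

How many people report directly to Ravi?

2

Ravi directly manages Talia, Thandi. That is 2 direct reports.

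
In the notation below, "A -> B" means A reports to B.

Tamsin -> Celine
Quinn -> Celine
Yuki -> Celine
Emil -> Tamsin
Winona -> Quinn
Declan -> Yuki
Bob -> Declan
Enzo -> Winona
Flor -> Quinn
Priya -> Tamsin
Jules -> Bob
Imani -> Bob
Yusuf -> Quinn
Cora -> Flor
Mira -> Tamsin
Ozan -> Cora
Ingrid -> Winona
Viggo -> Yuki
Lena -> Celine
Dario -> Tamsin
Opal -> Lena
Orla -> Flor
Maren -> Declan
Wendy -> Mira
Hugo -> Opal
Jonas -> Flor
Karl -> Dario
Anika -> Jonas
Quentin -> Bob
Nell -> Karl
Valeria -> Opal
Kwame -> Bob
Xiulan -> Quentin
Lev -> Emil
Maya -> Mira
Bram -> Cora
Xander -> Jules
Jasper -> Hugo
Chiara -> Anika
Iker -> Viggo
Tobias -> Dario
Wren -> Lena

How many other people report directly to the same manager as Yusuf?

Yusuf reports to Quinn. Quinn's other direct reports are Winona, Flor — 2 peers.

2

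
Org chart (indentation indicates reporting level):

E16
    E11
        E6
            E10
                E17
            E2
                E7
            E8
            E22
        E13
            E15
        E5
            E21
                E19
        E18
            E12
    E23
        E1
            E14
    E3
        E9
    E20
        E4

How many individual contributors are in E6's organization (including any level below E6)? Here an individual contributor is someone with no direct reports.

4

The people in E6's organization with no one reporting to them are E22, E8, E7, E17. That is 4.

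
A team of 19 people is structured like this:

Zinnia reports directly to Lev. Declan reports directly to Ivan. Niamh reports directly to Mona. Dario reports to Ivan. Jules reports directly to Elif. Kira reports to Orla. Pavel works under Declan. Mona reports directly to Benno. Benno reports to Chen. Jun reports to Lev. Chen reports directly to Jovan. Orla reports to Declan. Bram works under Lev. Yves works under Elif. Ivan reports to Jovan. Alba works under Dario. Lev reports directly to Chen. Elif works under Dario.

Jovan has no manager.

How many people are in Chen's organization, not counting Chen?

7

Chen directly manages Lev, Benno. Under Lev: Bram, Zinnia, Jun (3). Under Benno: Mona, Niamh (2). So Chen's organization is 2 direct reports plus everyone under them: 4 + 3 = 7.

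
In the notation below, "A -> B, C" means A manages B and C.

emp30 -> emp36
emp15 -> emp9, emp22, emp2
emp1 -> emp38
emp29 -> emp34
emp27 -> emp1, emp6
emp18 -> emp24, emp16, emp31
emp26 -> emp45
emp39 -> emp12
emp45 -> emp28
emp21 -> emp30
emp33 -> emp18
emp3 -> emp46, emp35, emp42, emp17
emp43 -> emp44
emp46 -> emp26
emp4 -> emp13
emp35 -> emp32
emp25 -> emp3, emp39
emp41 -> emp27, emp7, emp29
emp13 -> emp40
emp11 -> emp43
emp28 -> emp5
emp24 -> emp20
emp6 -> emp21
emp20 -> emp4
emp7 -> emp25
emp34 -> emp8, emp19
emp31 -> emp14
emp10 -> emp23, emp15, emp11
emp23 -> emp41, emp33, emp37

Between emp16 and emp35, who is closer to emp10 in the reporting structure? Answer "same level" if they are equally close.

emp16

emp16 is 4 levels below emp10; emp35 is 6. emp16 is higher.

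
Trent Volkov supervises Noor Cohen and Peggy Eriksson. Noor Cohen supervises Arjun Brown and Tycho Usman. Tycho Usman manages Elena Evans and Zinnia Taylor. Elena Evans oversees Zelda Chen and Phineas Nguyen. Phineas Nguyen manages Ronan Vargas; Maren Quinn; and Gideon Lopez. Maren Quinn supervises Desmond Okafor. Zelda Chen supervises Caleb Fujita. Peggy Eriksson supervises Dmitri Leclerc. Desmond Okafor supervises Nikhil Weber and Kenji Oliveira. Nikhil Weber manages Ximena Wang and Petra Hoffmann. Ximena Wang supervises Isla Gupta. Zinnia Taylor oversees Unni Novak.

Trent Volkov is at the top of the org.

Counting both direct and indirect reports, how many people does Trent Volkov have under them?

Trent Volkov directly manages Noor Cohen, Peggy Eriksson. Under Noor Cohen: Arjun Brown, Tycho Usman, Zinnia Taylor, Unni Novak, Elena Evans, Zelda Chen, Caleb Fujita, Phineas Nguyen, Ronan Vargas, Maren Quinn, Desmond Okafor, Kenji Oliveira, Nikhil Weber, Petra Hoffmann, Ximena Wang, Isla Gupta, Gideon Lopez (17). Under Peggy Eriksson: Dmitri Leclerc (1). So Trent Volkov's organization is 2 direct reports plus everyone under them: 18 + 2 = 20.

20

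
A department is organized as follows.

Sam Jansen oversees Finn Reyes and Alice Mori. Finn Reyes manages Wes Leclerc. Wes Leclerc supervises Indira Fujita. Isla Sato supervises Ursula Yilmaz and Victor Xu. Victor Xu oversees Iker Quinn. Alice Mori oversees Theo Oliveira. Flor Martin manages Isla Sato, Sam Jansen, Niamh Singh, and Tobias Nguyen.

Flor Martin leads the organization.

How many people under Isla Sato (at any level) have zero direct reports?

The people in Isla Sato's organization with no one reporting to them are Iker Quinn, Ursula Yilmaz. That is 2.

2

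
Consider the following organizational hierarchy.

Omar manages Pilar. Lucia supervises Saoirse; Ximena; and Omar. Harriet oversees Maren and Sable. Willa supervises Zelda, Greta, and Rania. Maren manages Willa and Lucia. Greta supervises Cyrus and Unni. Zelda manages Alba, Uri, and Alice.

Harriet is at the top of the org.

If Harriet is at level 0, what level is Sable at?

Chain from Sable up to Harriet: Sable → Harriet. That is 1 step up, so Sable is 1 level below Harriet.

1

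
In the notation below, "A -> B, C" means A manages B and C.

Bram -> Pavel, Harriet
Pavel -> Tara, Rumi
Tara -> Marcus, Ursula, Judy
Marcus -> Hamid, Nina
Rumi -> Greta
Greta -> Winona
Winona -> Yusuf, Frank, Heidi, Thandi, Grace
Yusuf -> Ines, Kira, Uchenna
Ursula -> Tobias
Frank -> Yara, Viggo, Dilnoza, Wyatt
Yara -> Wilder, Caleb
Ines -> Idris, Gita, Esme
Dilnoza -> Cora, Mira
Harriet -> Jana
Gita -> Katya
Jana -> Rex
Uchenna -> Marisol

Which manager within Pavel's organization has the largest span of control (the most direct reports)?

Winona

Direct-report counts within Pavel's organization: Pavel has 2; Rumi has 1; Greta has 1; Winona has 5; Frank has 4; Dilnoza has 2; Yara has 2; Yusuf has 3; Uchenna has 1; Ines has 3; Gita has 1; Tara has 3; Ursula has 1; Marcus has 2. The largest is 5, held by Winona.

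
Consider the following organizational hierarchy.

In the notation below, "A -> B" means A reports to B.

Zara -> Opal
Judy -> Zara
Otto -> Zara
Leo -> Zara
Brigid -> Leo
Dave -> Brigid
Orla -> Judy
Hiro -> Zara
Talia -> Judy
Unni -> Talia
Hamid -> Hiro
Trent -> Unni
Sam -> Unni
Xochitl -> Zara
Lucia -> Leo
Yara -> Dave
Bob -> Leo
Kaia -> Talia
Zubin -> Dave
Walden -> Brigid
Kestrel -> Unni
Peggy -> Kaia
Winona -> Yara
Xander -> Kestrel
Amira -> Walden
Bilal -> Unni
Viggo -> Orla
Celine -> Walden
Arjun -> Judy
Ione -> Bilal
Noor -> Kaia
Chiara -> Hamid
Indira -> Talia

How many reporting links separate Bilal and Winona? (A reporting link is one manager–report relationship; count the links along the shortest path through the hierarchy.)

9

Bilal is 4 levels below Zara, and Winona is 5 levels below Zara (their lowest common manager). The shortest path runs up from Bilal to Zara and back down to Winona: 4 + 5 = 9 links.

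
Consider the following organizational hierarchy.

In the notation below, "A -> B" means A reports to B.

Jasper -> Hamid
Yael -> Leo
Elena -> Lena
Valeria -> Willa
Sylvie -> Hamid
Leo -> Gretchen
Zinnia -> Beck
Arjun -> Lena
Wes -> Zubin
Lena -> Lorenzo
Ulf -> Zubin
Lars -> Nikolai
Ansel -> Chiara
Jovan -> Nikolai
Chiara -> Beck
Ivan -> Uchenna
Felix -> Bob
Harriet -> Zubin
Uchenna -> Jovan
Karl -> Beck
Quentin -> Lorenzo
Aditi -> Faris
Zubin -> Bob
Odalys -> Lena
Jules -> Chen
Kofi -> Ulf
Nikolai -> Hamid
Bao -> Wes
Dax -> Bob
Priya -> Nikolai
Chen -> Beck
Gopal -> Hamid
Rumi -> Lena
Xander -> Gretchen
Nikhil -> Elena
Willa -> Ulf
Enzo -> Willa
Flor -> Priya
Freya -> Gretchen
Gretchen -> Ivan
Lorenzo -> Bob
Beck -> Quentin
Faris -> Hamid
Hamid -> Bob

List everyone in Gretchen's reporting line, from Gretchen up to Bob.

Gretchen -> Ivan -> Uchenna -> Jovan -> Nikolai -> Hamid -> Bob

Gretchen reports to Ivan. Ivan reports to Uchenna. Uchenna reports to Jovan. Jovan reports to Nikolai. Nikolai reports to Hamid. Hamid reports to Bob. Bob is at the top.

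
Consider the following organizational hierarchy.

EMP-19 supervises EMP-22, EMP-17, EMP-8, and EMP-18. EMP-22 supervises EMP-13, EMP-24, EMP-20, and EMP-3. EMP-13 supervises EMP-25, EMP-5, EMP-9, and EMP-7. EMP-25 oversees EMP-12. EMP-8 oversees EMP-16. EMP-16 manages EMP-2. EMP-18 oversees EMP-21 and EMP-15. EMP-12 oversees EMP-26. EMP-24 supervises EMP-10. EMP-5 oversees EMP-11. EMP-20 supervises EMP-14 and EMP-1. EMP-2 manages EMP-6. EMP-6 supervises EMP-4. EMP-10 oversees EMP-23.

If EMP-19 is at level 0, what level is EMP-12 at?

Chain from EMP-12 up to EMP-19: EMP-12 → EMP-25 → EMP-13 → EMP-22 → EMP-19. That is 4 steps up, so EMP-12 is 4 levels below EMP-19.

4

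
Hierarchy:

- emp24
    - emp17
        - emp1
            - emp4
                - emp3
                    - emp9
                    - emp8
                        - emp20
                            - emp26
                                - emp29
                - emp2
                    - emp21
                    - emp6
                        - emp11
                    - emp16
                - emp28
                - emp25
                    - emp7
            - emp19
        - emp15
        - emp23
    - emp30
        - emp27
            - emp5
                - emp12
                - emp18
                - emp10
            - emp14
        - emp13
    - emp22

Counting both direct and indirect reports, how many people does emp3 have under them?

5

emp3 directly manages emp9, emp8. emp9 has no reports. Under emp8: emp20, emp26, emp29 (3). So emp3's organization is 2 direct reports plus everyone under them: 1 + 4 = 5.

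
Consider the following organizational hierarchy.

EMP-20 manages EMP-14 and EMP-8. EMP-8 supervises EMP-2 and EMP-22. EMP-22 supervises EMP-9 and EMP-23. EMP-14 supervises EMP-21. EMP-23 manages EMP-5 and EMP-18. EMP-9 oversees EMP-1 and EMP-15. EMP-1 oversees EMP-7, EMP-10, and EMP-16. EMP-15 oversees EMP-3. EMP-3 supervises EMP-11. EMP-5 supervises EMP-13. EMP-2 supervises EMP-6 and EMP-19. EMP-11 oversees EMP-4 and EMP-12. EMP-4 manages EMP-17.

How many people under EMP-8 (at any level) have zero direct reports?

9

The people in EMP-8's organization with no one reporting to them are EMP-19, EMP-6, EMP-12, EMP-17, EMP-10, EMP-16, EMP-7, EMP-18, EMP-13. That is 9.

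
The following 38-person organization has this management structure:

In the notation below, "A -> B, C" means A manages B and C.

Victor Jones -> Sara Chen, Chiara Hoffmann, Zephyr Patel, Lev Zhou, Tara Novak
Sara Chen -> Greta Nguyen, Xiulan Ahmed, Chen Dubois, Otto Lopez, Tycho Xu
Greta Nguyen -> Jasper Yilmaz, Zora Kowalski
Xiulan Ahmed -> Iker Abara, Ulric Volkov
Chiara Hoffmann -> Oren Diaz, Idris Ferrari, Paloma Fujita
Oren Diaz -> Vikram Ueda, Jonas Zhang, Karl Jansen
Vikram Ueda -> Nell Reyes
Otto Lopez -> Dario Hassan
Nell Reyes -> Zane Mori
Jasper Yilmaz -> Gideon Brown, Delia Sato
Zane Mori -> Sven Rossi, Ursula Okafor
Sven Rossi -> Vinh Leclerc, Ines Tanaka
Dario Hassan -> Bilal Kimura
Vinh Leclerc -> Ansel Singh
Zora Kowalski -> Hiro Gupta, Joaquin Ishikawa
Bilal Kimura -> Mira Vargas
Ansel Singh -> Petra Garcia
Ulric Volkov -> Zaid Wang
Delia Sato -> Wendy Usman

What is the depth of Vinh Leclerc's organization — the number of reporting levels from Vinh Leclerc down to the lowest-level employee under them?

2

The longest chain under Vinh Leclerc runs Vinh Leclerc → Ansel Singh → Petra Garcia, which is 2 levels below Vinh Leclerc.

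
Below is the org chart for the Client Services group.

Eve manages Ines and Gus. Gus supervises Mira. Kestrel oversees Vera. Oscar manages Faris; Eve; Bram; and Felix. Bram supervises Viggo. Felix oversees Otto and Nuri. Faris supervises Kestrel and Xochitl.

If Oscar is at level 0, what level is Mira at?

Chain from Mira up to Oscar: Mira → Gus → Eve → Oscar. That is 3 steps up, so Mira is 3 levels below Oscar.

3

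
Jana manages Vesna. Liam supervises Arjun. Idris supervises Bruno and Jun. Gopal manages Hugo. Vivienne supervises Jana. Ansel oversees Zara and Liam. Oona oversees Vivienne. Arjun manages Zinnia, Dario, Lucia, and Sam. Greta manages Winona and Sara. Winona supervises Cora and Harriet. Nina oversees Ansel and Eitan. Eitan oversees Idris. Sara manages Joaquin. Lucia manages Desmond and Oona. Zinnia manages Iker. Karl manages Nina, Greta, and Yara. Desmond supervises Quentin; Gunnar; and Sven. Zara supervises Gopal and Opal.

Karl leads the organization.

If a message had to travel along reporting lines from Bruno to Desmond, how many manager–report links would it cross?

8

Bruno is 3 levels below Nina, and Desmond is 5 levels below Nina (their lowest common manager). The shortest path runs up from Bruno to Nina and back down to Desmond: 3 + 5 = 8 links.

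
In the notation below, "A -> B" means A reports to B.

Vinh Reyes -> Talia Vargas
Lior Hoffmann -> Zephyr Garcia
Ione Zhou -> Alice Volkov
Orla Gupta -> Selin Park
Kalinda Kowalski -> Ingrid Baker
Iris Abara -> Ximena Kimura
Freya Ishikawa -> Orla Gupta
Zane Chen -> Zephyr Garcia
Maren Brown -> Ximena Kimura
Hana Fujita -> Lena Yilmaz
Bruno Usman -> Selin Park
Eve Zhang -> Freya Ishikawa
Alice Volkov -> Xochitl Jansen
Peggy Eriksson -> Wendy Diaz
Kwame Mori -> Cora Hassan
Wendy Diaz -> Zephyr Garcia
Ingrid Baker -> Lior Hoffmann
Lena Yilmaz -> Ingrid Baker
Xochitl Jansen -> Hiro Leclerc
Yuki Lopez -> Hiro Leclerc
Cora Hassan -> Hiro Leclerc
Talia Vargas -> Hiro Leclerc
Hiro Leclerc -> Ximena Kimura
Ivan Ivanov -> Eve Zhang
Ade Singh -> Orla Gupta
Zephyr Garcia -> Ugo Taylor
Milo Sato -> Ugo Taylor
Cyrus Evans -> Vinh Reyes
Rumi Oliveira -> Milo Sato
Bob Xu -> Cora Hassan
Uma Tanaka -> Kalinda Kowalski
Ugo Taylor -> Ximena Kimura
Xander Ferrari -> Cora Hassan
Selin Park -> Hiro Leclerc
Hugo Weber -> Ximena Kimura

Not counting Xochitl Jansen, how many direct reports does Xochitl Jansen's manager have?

Xochitl Jansen reports to Hiro Leclerc. Hiro Leclerc's other direct reports are Selin Park, Yuki Lopez, Talia Vargas, Cora Hassan — 4 peers.

4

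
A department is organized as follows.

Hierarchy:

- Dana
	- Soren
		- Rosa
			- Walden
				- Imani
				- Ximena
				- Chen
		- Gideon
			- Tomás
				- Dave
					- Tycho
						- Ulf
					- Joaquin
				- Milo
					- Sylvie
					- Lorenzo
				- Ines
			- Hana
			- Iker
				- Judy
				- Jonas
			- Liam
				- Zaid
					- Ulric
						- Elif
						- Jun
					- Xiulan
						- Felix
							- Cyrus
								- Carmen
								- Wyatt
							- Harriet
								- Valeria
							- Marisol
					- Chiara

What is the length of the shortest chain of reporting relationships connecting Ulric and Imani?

7

Ulric is 4 levels below Soren, and Imani is 3 levels below Soren (their lowest common manager). The shortest path runs up from Ulric to Soren and back down to Imani: 4 + 3 = 7 links.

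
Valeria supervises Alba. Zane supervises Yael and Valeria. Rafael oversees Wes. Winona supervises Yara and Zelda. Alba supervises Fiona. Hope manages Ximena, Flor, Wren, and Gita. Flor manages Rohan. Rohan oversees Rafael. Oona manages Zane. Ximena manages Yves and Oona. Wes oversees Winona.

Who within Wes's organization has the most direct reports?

Winona

Direct-report counts within Wes's organization: Wes has 1; Winona has 2. The largest is 2, held by Winona.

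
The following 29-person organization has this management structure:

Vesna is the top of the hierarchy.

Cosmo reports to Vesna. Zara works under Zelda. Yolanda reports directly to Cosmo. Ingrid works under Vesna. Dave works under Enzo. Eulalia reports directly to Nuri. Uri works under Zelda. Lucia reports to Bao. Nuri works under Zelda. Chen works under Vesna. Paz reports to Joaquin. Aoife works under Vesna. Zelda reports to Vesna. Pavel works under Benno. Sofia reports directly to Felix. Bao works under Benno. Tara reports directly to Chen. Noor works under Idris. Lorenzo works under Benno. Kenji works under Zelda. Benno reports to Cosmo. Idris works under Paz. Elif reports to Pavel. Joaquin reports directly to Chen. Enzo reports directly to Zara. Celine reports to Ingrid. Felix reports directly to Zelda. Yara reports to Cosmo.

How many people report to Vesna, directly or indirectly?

Vesna directly manages Chen, Aoife, Zelda, Ingrid, Cosmo. Under Chen: Tara, Joaquin, Paz, Idris, Noor (5). Aoife has no reports. Under Zelda: Uri, Nuri, Eulalia, Felix, Sofia, Kenji, Zara, Enzo, Dave (9). Under Ingrid: Celine (1). Under Cosmo: Yara, Yolanda, Benno, Lorenzo, Bao, Lucia, Pavel, Elif (8). So Vesna's organization is 5 direct reports plus everyone under them: 6 + 1 + 10 + 2 + 9 = 28.

28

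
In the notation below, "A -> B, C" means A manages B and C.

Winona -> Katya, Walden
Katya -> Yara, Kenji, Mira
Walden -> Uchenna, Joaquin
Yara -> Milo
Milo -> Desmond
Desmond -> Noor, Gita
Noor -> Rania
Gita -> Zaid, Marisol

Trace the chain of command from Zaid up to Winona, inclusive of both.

Zaid reports to Gita. Gita reports to Desmond. Desmond reports to Milo. Milo reports to Yara. Yara reports to Katya. Katya reports to Winona. Winona is at the top.

Zaid -> Gita -> Desmond -> Milo -> Yara -> Katya -> Winona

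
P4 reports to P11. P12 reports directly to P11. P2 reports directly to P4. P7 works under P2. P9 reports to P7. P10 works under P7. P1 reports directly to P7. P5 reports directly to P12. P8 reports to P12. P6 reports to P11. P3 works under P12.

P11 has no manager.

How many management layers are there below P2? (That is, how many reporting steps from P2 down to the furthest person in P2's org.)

The longest chain under P2 runs P2 → P7 → P1, which is 2 levels below P2.

2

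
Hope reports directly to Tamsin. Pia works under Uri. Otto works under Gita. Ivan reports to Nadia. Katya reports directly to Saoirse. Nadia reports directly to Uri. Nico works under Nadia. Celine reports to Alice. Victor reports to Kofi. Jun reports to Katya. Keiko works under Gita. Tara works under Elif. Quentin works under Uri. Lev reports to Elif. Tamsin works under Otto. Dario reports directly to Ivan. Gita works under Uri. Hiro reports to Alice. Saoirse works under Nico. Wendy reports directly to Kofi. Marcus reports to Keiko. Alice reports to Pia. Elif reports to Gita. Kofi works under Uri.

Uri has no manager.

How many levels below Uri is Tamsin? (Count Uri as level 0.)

Chain from Tamsin up to Uri: Tamsin → Otto → Gita → Uri. That is 3 steps up, so Tamsin is 3 levels below Uri.

3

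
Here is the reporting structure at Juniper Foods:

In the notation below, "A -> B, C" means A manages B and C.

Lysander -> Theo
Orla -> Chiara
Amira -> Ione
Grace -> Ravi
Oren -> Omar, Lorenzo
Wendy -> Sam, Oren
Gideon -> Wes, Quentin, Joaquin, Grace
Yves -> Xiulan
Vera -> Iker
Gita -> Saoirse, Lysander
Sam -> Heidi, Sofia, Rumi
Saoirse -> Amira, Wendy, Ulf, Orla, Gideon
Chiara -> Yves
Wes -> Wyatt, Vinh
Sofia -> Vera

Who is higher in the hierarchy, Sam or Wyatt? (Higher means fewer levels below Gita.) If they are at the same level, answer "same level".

Sam

Sam is 3 levels below Gita; Wyatt is 4. Sam is higher.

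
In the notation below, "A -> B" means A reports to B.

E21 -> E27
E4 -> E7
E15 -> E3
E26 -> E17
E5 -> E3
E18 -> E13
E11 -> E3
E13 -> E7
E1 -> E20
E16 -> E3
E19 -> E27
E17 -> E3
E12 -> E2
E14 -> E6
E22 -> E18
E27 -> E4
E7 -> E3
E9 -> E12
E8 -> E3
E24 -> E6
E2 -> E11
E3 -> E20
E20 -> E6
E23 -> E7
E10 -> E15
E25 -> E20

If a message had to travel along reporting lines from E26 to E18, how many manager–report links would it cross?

5

E26 is 2 levels below E3, and E18 is 3 levels below E3 (their lowest common manager). The shortest path runs up from E26 to E3 and back down to E18: 2 + 3 = 5 links.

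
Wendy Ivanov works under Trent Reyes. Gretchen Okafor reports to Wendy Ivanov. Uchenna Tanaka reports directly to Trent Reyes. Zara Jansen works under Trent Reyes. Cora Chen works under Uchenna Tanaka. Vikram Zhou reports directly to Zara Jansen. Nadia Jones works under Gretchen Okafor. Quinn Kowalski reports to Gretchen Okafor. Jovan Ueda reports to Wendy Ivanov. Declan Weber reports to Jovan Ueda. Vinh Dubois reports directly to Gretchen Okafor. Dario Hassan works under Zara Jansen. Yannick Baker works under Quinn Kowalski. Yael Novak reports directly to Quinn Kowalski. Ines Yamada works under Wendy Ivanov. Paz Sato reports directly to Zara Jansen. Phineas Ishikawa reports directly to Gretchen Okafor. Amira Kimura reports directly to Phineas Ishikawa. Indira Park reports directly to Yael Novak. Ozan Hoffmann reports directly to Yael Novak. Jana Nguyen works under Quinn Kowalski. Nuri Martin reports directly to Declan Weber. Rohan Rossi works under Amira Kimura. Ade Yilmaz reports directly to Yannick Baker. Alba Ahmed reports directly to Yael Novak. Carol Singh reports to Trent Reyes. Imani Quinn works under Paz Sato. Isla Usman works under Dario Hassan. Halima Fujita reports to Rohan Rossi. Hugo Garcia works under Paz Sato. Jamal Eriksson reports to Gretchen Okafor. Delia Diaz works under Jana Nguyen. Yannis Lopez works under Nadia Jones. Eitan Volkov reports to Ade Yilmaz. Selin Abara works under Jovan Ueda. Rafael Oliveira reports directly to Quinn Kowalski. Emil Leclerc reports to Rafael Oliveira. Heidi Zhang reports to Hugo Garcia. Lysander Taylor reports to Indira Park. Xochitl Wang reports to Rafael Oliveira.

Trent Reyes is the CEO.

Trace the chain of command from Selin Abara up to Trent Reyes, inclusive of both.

Selin Abara reports to Jovan Ueda. Jovan Ueda reports to Wendy Ivanov. Wendy Ivanov reports to Trent Reyes. Trent Reyes is at the top.

Selin Abara -> Jovan Ueda -> Wendy Ivanov -> Trent Reyes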